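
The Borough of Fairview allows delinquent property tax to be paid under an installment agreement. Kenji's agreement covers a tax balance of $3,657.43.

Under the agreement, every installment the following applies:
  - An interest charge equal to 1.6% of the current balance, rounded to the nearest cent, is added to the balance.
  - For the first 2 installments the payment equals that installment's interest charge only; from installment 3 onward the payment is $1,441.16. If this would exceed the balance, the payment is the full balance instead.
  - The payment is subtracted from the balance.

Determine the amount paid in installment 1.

Installment 1: $3,657.43 +$58.52 interest = $3,715.95; pay $58.52 → $3,657.43

$58.52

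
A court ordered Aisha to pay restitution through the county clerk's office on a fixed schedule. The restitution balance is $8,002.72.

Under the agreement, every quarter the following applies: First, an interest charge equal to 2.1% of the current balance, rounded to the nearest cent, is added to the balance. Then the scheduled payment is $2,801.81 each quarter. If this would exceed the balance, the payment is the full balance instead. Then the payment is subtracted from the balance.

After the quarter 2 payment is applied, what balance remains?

$2,679.91

Quarter 1: opening $8,002.72; interest $168.06 → $8,170.78; payment $2,801.81; balance $5,368.97
Quarter 2: opening $5,368.97; interest $112.75 → $5,481.72; payment $2,801.81; balance $2,679.91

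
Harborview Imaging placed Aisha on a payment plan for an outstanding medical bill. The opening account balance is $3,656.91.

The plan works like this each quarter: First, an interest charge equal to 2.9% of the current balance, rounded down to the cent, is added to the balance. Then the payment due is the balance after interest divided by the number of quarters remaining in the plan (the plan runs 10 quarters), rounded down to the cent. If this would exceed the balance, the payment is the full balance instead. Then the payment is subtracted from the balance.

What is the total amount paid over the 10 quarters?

$4,293.96

Quarter 1: opening $3,656.91; interest $106.05 → $3,762.96; payment $376.29; balance $3,386.67
Quarter 2: opening $3,386.67; interest $98.21 → $3,484.88; payment $387.20; balance $3,097.68
Quarter 3: opening $3,097.68; interest $89.83 → $3,187.51; payment $398.43; balance $2,789.08
Quarter 4: opening $2,789.08; interest $80.88 → $2,869.96; payment $409.99; balance $2,459.97
Quarter 5: opening $2,459.97; interest $71.33 → $2,531.30; payment $421.88; balance $2,109.42
Quarter 6: opening $2,109.42; interest $61.17 → $2,170.59; payment $434.11; balance $1,736.48
Quarter 7: opening $1,736.48; interest $50.35 → $1,786.83; payment $446.70; balance $1,340.13
Quarter 8: opening $1,340.13; interest $38.86 → $1,378.99; payment $459.66; balance $919.33
Quarter 9: opening $919.33; interest $26.66 → $945.99; payment $472.99; balance $473.00
Quarter 10: opening $473.00; interest $13.71 → $486.71; payment $486.71; balance $0.00
Total paid: $4,293.96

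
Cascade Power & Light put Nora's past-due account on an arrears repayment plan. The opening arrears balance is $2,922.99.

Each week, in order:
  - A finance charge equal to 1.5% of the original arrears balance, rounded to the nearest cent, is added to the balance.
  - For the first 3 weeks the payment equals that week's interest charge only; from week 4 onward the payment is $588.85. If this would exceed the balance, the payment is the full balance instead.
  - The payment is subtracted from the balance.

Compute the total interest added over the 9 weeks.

$394.56

Week 1: opening $2,922.99; interest $43.84 → $2,966.83; payment $43.84; balance $2,922.99
Week 2: opening $2,922.99; interest $43.84 → $2,966.83; payment $43.84; balance $2,922.99
Week 3: opening $2,922.99; interest $43.84 → $2,966.83; payment $43.84; balance $2,922.99
Week 4: opening $2,922.99; interest $43.84 → $2,966.83; payment $588.85; balance $2,377.98
Week 5: opening $2,377.98; interest $43.84 → $2,421.82; payment $588.85; balance $1,832.97
Week 6: opening $1,832.97; interest $43.84 → $1,876.81; payment $588.85; balance $1,287.96
Week 7: opening $1,287.96; interest $43.84 → $1,331.80; payment $588.85; balance $742.95
Week 8: opening $742.95; interest $43.84 → $786.79; payment $588.85; balance $197.94
Week 9: opening $197.94; interest $43.84 → $241.78; payment $241.78; balance $0.00
Total interest: $43.84 + $43.84 + $43.84 + $43.84 + $43.84 + $43.84 + $43.84 + $43.84 + $43.84 = $394.56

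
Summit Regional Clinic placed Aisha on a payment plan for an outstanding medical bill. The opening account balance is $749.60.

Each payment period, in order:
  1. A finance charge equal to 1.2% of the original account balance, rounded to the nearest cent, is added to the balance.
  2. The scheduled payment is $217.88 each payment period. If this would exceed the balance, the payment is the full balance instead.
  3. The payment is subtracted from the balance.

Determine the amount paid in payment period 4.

$131.96

Payment period 1: $749.60 +$9.00 interest = $758.60; pay $217.88 → $540.72
Payment period 2: $540.72 +$9.00 interest = $549.72; pay $217.88 → $331.84
Payment period 3: $331.84 +$9.00 interest = $340.84; pay $217.88 → $122.96
Payment period 4: $122.96 +$9.00 interest = $131.96; pay $131.96 → $0.00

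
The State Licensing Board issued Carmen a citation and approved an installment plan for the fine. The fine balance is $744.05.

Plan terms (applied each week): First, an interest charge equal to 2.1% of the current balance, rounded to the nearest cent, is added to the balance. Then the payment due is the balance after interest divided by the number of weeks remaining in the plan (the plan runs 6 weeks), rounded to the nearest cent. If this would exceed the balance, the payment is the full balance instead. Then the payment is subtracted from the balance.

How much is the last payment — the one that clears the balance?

$140.48

# | Opening | Interest | Payment | End bal
1 | $744.05 | $15.63 | $126.61 | $633.07
2 | $633.07 | $13.29 | $129.27 | $517.09
3 | $517.09 | $10.86 | $131.99 | $395.96
4 | $395.96 | $8.32 | $134.76 | $269.52
5 | $269.52 | $5.66 | $137.59 | $137.59
6 | $137.59 | $2.89 | $140.48 | $0.00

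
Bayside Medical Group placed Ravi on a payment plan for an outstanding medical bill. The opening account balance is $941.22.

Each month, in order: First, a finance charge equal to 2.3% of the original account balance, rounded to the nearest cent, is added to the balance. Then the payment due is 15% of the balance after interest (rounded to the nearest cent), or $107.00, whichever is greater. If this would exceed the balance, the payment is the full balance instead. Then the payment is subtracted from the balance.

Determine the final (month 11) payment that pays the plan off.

$49.57

Month 1: $941.22 +$21.65 interest = $962.87; pay $144.43 → $818.44
Month 2: $818.44 +$21.65 interest = $840.09; pay $126.01 → $714.08
Month 3: $714.08 +$21.65 interest = $735.73; pay $110.36 → $625.37
Month 4: $625.37 +$21.65 interest = $647.02; pay $107.00 → $540.02
Month 5: $540.02 +$21.65 interest = $561.67; pay $107.00 → $454.67
Month 6: $454.67 +$21.65 interest = $476.32; pay $107.00 → $369.32
Month 7: $369.32 +$21.65 interest = $390.97; pay $107.00 → $283.97
Month 8: $283.97 +$21.65 interest = $305.62; pay $107.00 → $198.62
Month 9: $198.62 +$21.65 interest = $220.27; pay $107.00 → $113.27
Month 10: $113.27 +$21.65 interest = $134.92; pay $107.00 → $27.92
Month 11: $27.92 +$21.65 interest = $49.57; pay $49.57 → $0.00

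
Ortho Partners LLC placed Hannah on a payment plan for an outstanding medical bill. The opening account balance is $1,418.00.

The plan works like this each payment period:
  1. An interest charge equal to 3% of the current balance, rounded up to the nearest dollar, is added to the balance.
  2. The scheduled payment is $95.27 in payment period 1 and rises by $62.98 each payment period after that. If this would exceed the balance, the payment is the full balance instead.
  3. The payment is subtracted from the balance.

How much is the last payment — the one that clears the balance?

$98.68

Payment period 1: $1,418.00 +$43.00 interest = $1,461.00; pay $95.27 → $1,365.73
Payment period 2: $1,365.73 +$41.00 interest = $1,406.73; pay $158.25 → $1,248.48
Payment period 3: $1,248.48 +$38.00 interest = $1,286.48; pay $221.23 → $1,065.25
Payment period 4: $1,065.25 +$32.00 interest = $1,097.25; pay $284.21 → $813.04
Payment period 5: $813.04 +$25.00 interest = $838.04; pay $347.19 → $490.85
Payment period 6: $490.85 +$15.00 interest = $505.85; pay $410.17 → $95.68
Payment period 7: $95.68 +$3.00 interest = $98.68; pay $98.68 → $0.00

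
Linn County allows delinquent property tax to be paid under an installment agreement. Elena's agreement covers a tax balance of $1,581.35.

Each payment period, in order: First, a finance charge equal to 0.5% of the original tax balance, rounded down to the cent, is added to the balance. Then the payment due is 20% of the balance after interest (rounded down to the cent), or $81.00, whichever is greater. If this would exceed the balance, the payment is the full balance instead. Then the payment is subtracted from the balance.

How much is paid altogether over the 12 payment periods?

Payment period 1: $1,581.35 +$7.90 interest = $1,589.25; pay $317.85 → $1,271.40
Payment period 2: $1,271.40 +$7.90 interest = $1,279.30; pay $255.86 → $1,023.44
Payment period 3: $1,023.44 +$7.90 interest = $1,031.34; pay $206.26 → $825.08
Payment period 4: $825.08 +$7.90 interest = $832.98; pay $166.59 → $666.39
Payment period 5: $666.39 +$7.90 interest = $674.29; pay $134.85 → $539.44
Payment period 6: $539.44 +$7.90 interest = $547.34; pay $109.46 → $437.88
Payment period 7: $437.88 +$7.90 interest = $445.78; pay $89.15 → $356.63
Payment period 8: $356.63 +$7.90 interest = $364.53; pay $81.00 → $283.53
Payment period 9: $283.53 +$7.90 interest = $291.43; pay $81.00 → $210.43
Payment period 10: $210.43 +$7.90 interest = $218.33; pay $81.00 → $137.33
Payment period 11: $137.33 +$7.90 interest = $145.23; pay $81.00 → $64.23
Payment period 12: $64.23 +$7.90 interest = $72.13; pay $72.13 → $0.00
Total paid: $1,676.15

$1,676.15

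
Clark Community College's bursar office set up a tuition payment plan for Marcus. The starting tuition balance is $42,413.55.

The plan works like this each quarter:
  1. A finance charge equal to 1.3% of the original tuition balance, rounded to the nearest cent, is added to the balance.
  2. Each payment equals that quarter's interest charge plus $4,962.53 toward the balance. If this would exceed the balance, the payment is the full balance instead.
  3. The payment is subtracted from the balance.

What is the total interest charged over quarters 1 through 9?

# | Opening | Interest | Payment | End bal
1 | $42,413.55 | $551.38 | $5,513.91 | $37,451.02
2 | $37,451.02 | $551.38 | $5,513.91 | $32,488.49
3 | $32,488.49 | $551.38 | $5,513.91 | $27,525.96
4 | $27,525.96 | $551.38 | $5,513.91 | $22,563.43
5 | $22,563.43 | $551.38 | $5,513.91 | $17,600.90
6 | $17,600.90 | $551.38 | $5,513.91 | $12,638.37
7 | $12,638.37 | $551.38 | $5,513.91 | $7,675.84
8 | $7,675.84 | $551.38 | $5,513.91 | $2,713.31
9 | $2,713.31 | $551.38 | $3,264.69 | $0.00
Total interest: $551.38 + $551.38 + $551.38 + $551.38 + $551.38 + $551.38 + $551.38 + $551.38 + $551.38 = $4,962.42

$4,962.42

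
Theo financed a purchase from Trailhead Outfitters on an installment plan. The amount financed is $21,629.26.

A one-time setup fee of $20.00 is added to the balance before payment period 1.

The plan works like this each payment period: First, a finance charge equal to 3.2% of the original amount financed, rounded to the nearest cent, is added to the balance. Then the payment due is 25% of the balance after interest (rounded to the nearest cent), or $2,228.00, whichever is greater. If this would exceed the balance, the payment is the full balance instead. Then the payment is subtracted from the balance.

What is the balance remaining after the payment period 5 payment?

Payment period 1: $21,649.26 +$692.14 interest = $22,341.40; pay $5,585.35 → $16,756.05
Payment period 2: $16,756.05 +$692.14 interest = $17,448.19; pay $4,362.05 → $13,086.14
Payment period 3: $13,086.14 +$692.14 interest = $13,778.28; pay $3,444.57 → $10,333.71
Payment period 4: $10,333.71 +$692.14 interest = $11,025.85; pay $2,756.46 → $8,269.39
Payment period 5: $8,269.39 +$692.14 interest = $8,961.53; pay $2,240.38 → $6,721.15

$6,721.15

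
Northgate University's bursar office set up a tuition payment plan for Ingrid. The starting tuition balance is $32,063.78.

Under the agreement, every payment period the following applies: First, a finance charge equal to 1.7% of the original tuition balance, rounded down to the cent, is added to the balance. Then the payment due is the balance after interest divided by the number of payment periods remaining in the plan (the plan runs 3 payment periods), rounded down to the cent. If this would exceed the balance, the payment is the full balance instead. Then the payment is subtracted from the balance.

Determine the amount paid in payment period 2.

Payment period 1: $32,063.78 +$545.08 interest = $32,608.86; pay $10,869.62 → $21,739.24
Payment period 2: $21,739.24 +$545.08 interest = $22,284.32; pay $11,142.16 → $11,142.16

$11,142.16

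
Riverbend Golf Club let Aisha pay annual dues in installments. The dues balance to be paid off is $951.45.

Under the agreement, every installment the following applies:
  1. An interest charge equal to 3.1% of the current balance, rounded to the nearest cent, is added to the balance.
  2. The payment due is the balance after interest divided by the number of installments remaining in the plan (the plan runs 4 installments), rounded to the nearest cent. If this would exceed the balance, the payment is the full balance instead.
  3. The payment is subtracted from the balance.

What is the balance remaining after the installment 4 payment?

$0.00

# | Opening | Interest | Payment | End bal
1 | $951.45 | $29.49 | $245.24 | $735.70
2 | $735.70 | $22.81 | $252.84 | $505.67
3 | $505.67 | $15.68 | $260.68 | $260.67
4 | $260.67 | $8.08 | $268.75 | $0.00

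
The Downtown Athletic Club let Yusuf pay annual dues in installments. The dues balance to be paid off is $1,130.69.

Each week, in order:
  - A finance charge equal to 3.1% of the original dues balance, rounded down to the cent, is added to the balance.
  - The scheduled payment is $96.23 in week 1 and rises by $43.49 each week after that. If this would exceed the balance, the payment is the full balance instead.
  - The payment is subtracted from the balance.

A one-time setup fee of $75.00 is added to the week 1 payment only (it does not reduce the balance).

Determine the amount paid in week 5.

Week 1: $1,130.69 +$35.05 interest = $1,165.74; pay $96.23 (+ $75.00 fee) → $1,069.51
Week 2: $1,069.51 +$35.05 interest = $1,104.56; pay $139.72 → $964.84
Week 3: $964.84 +$35.05 interest = $999.89; pay $183.21 → $816.68
Week 4: $816.68 +$35.05 interest = $851.73; pay $226.70 → $625.03
Week 5: $625.03 +$35.05 interest = $660.08; pay $270.19 → $389.89

$270.19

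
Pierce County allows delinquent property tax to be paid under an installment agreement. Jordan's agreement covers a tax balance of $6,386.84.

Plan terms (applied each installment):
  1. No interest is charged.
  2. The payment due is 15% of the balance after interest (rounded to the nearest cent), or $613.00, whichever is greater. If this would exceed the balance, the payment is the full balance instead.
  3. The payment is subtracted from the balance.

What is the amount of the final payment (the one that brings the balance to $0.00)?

$244.32

# | Opening | Payment | End bal
1 | $6,386.84 | $958.03 | $5,428.81
2 | $5,428.81 | $814.32 | $4,614.49
3 | $4,614.49 | $692.17 | $3,922.32
4 | $3,922.32 | $613.00 | $3,309.32
5 | $3,309.32 | $613.00 | $2,696.32
6 | $2,696.32 | $613.00 | $2,083.32
7 | $2,083.32 | $613.00 | $1,470.32
8 | $1,470.32 | $613.00 | $857.32
9 | $857.32 | $613.00 | $244.32
10 | $244.32 | $244.32 | $0.00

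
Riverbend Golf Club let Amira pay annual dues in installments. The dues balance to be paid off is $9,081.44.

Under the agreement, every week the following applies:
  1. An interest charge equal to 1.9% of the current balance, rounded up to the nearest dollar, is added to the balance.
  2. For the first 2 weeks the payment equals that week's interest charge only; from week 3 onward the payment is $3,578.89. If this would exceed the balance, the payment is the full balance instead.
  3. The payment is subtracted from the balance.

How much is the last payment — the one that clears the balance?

$2,246.66

Week 1: opening $9,081.44; interest $173.00 → $9,254.44; payment $173.00; balance $9,081.44
Week 2: opening $9,081.44; interest $173.00 → $9,254.44; payment $173.00; balance $9,081.44
Week 3: opening $9,081.44; interest $173.00 → $9,254.44; payment $3,578.89; balance $5,675.55
Week 4: opening $5,675.55; interest $108.00 → $5,783.55; payment $3,578.89; balance $2,204.66
Week 5: opening $2,204.66; interest $42.00 → $2,246.66; payment $2,246.66; balance $0.00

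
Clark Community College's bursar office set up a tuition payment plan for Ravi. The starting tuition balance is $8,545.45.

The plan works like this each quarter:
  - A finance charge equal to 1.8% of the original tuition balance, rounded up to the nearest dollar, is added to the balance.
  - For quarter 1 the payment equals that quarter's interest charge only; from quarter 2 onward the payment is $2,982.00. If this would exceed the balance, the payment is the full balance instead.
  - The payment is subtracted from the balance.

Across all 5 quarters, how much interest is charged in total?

$770.00

Quarter 1: opening $8,545.45; interest $154.00 → $8,699.45; payment $154.00; balance $8,545.45
Quarter 2: opening $8,545.45; interest $154.00 → $8,699.45; payment $2,982.00; balance $5,717.45
Quarter 3: opening $5,717.45; interest $154.00 → $5,871.45; payment $2,982.00; balance $2,889.45
Quarter 4: opening $2,889.45; interest $154.00 → $3,043.45; payment $2,982.00; balance $61.45
Quarter 5: opening $61.45; interest $154.00 → $215.45; payment $215.45; balance $0.00
Total interest: $154.00 + $154.00 + $154.00 + $154.00 + $154.00 = $770.00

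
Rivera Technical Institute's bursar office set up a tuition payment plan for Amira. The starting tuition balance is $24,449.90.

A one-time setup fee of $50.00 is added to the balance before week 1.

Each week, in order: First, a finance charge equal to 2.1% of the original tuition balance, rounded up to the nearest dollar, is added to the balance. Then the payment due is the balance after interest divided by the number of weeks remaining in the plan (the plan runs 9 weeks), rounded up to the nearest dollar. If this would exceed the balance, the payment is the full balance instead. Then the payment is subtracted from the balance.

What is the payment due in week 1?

Week 1: opening $24,499.90; interest $514.00 → $25,013.90; payment $2,780.00; balance $22,233.90

$2,780.00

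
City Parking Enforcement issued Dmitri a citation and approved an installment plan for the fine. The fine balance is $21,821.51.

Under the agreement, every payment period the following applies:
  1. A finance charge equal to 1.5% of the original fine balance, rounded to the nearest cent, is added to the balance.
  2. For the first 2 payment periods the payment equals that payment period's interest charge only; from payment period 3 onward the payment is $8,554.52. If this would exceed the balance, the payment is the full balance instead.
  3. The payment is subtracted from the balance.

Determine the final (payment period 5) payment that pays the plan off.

$5,694.43

Payment period 1: $21,821.51 +$327.32 interest = $22,148.83; pay $327.32 → $21,821.51
Payment period 2: $21,821.51 +$327.32 interest = $22,148.83; pay $327.32 → $21,821.51
Payment period 3: $21,821.51 +$327.32 interest = $22,148.83; pay $8,554.52 → $13,594.31
Payment period 4: $13,594.31 +$327.32 interest = $13,921.63; pay $8,554.52 → $5,367.11
Payment period 5: $5,367.11 +$327.32 interest = $5,694.43; pay $5,694.43 → $0.00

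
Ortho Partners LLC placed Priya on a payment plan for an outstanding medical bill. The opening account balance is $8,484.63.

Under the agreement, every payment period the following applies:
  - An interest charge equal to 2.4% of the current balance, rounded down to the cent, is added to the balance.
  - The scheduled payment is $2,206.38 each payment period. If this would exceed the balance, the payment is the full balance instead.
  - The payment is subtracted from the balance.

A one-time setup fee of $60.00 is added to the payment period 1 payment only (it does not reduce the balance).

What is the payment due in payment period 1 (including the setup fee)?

$2,266.38

Payment period 1: opening $8,484.63; interest $203.63 → $8,688.26; payment $2,206.38 (+ $60.00 fee); balance $6,481.88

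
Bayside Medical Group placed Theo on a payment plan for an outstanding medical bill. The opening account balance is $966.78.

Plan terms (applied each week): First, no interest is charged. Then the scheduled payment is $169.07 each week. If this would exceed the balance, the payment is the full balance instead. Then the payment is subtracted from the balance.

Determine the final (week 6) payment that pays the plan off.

# | Opening | Payment | End bal
1 | $966.78 | $169.07 | $797.71
2 | $797.71 | $169.07 | $628.64
3 | $628.64 | $169.07 | $459.57
4 | $459.57 | $169.07 | $290.50
5 | $290.50 | $169.07 | $121.43
6 | $121.43 | $121.43 | $0.00

$121.43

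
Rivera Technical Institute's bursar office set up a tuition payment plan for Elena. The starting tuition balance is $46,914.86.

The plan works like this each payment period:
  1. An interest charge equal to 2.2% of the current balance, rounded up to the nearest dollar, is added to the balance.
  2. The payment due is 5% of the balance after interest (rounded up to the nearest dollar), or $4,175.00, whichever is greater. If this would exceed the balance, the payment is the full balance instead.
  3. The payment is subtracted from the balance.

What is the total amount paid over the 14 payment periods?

$54,493.86

Payment period 1: opening $46,914.86; interest $1,033.00 → $47,947.86; payment $4,175.00; balance $43,772.86
Payment period 2: opening $43,772.86; interest $964.00 → $44,736.86; payment $4,175.00; balance $40,561.86
Payment period 3: opening $40,561.86; interest $893.00 → $41,454.86; payment $4,175.00; balance $37,279.86
Payment period 4: opening $37,279.86; interest $821.00 → $38,100.86; payment $4,175.00; balance $33,925.86
Payment period 5: opening $33,925.86; interest $747.00 → $34,672.86; payment $4,175.00; balance $30,497.86
Payment period 6: opening $30,497.86; interest $671.00 → $31,168.86; payment $4,175.00; balance $26,993.86
Payment period 7: opening $26,993.86; interest $594.00 → $27,587.86; payment $4,175.00; balance $23,412.86
Payment period 8: opening $23,412.86; interest $516.00 → $23,928.86; payment $4,175.00; balance $19,753.86
Payment period 9: opening $19,753.86; interest $435.00 → $20,188.86; payment $4,175.00; balance $16,013.86
Payment period 10: opening $16,013.86; interest $353.00 → $16,366.86; payment $4,175.00; balance $12,191.86
Payment period 11: opening $12,191.86; interest $269.00 → $12,460.86; payment $4,175.00; balance $8,285.86
Payment period 12: opening $8,285.86; interest $183.00 → $8,468.86; payment $4,175.00; balance $4,293.86
Payment period 13: opening $4,293.86; interest $95.00 → $4,388.86; payment $4,175.00; balance $213.86
Payment period 14: opening $213.86; interest $5.00 → $218.86; payment $218.86; balance $0.00
Total paid: $54,493.86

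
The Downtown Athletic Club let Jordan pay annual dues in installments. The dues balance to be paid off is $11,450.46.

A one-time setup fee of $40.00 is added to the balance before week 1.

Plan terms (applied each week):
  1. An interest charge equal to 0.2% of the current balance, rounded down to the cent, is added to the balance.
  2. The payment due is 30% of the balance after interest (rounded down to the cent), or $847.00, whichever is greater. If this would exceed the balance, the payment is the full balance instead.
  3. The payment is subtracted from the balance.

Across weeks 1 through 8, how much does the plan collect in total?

Week 1: opening $11,490.46; interest $22.98 → $11,513.44; payment $3,454.03; balance $8,059.41
Week 2: opening $8,059.41; interest $16.11 → $8,075.52; payment $2,422.65; balance $5,652.87
Week 3: opening $5,652.87; interest $11.30 → $5,664.17; payment $1,699.25; balance $3,964.92
Week 4: opening $3,964.92; interest $7.92 → $3,972.84; payment $1,191.85; balance $2,780.99
Week 5: opening $2,780.99; interest $5.56 → $2,786.55; payment $847.00; balance $1,939.55
Week 6: opening $1,939.55; interest $3.87 → $1,943.42; payment $847.00; balance $1,096.42
Week 7: opening $1,096.42; interest $2.19 → $1,098.61; payment $847.00; balance $251.61
Week 8: opening $251.61; interest $0.50 → $252.11; payment $252.11; balance $0.00
Total paid: $11,560.89

$11,560.89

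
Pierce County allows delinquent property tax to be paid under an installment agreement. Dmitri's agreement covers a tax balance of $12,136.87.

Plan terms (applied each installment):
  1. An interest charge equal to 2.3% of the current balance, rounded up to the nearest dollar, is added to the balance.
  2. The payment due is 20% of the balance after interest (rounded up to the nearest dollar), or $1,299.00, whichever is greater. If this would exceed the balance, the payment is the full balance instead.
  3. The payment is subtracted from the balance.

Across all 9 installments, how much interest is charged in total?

$1,202.00

Installment 1: $12,136.87 +$280.00 interest = $12,416.87; pay $2,484.00 → $9,932.87
Installment 2: $9,932.87 +$229.00 interest = $10,161.87; pay $2,033.00 → $8,128.87
Installment 3: $8,128.87 +$187.00 interest = $8,315.87; pay $1,664.00 → $6,651.87
Installment 4: $6,651.87 +$153.00 interest = $6,804.87; pay $1,361.00 → $5,443.87
Installment 5: $5,443.87 +$126.00 interest = $5,569.87; pay $1,299.00 → $4,270.87
Installment 6: $4,270.87 +$99.00 interest = $4,369.87; pay $1,299.00 → $3,070.87
Installment 7: $3,070.87 +$71.00 interest = $3,141.87; pay $1,299.00 → $1,842.87
Installment 8: $1,842.87 +$43.00 interest = $1,885.87; pay $1,299.00 → $586.87
Installment 9: $586.87 +$14.00 interest = $600.87; pay $600.87 → $0.00
Total interest: $280.00 + $229.00 + $187.00 + $153.00 + $126.00 + $99.00 + $71.00 + $43.00 + $14.00 = $1,202.00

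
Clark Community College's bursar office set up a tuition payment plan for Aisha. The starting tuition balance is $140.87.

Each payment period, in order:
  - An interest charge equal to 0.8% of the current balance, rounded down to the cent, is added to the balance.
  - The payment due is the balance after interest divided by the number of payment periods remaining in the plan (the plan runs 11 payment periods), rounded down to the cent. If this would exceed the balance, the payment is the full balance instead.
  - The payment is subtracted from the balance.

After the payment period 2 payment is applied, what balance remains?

Payment period 1: opening $140.87; interest $1.12 → $141.99; payment $12.90; balance $129.09
Payment period 2: opening $129.09; interest $1.03 → $130.12; payment $13.01; balance $117.11

$117.11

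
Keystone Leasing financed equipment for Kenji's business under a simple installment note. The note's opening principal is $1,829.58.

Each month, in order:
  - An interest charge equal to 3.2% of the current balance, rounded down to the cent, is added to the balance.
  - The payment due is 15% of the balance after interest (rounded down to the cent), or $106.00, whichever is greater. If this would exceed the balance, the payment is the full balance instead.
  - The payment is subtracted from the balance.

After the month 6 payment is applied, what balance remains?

Month 1: $1,829.58 +$58.54 interest = $1,888.12; pay $283.21 → $1,604.91
Month 2: $1,604.91 +$51.35 interest = $1,656.26; pay $248.43 → $1,407.83
Month 3: $1,407.83 +$45.05 interest = $1,452.88; pay $217.93 → $1,234.95
Month 4: $1,234.95 +$39.51 interest = $1,274.46; pay $191.16 → $1,083.30
Month 5: $1,083.30 +$34.66 interest = $1,117.96; pay $167.69 → $950.27
Month 6: $950.27 +$30.40 interest = $980.67; pay $147.10 → $833.57

$833.57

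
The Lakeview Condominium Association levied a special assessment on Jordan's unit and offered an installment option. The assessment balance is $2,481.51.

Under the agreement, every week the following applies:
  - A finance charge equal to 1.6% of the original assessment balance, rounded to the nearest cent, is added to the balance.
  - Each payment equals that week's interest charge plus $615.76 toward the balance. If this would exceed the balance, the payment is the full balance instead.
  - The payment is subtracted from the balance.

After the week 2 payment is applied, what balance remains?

$1,249.99

Week 1: $2,481.51 +$39.70 interest = $2,521.21; pay $655.46 → $1,865.75
Week 2: $1,865.75 +$39.70 interest = $1,905.45; pay $655.46 → $1,249.99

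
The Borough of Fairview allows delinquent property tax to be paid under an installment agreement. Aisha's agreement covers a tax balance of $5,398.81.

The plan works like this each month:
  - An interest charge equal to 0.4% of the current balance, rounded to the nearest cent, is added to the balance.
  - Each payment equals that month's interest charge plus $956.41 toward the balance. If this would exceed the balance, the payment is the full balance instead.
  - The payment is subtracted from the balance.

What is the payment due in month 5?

Month 1: $5,398.81 +$21.60 interest = $5,420.41; pay $978.01 → $4,442.40
Month 2: $4,442.40 +$17.77 interest = $4,460.17; pay $974.18 → $3,485.99
Month 3: $3,485.99 +$13.94 interest = $3,499.93; pay $970.35 → $2,529.58
Month 4: $2,529.58 +$10.12 interest = $2,539.70; pay $966.53 → $1,573.17
Month 5: $1,573.17 +$6.29 interest = $1,579.46; pay $962.70 → $616.76

$962.70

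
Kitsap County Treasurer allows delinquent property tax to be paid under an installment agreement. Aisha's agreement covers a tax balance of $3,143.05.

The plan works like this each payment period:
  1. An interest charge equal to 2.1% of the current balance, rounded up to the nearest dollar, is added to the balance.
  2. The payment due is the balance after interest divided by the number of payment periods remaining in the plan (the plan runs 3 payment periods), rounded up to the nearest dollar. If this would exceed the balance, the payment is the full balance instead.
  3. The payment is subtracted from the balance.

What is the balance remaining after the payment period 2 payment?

# | Opening | Interest | Payment | End bal
1 | $3,143.05 | $67.00 | $1,071.00 | $2,139.05
2 | $2,139.05 | $45.00 | $1,093.00 | $1,091.05

$1,091.05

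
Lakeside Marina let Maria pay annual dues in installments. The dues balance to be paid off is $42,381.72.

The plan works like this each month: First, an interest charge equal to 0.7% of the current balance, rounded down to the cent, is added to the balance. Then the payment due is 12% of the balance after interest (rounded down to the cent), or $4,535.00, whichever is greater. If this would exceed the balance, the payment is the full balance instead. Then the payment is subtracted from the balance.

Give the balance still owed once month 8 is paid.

$7,013.35

# | Opening | Interest | Payment | End bal
1 | $42,381.72 | $296.67 | $5,121.40 | $37,556.99
2 | $37,556.99 | $262.89 | $4,538.38 | $33,281.50
3 | $33,281.50 | $232.97 | $4,535.00 | $28,979.47
4 | $28,979.47 | $202.85 | $4,535.00 | $24,647.32
5 | $24,647.32 | $172.53 | $4,535.00 | $20,284.85
6 | $20,284.85 | $141.99 | $4,535.00 | $15,891.84
7 | $15,891.84 | $111.24 | $4,535.00 | $11,468.08
8 | $11,468.08 | $80.27 | $4,535.00 | $7,013.35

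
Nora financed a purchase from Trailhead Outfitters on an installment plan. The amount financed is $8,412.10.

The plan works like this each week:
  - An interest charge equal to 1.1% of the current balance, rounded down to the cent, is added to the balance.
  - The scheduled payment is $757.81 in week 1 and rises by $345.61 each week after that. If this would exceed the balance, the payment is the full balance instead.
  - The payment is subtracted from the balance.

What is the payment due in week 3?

Week 1: opening $8,412.10; interest $92.53 → $8,504.63; payment $757.81; balance $7,746.82
Week 2: opening $7,746.82; interest $85.21 → $7,832.03; payment $1,103.42; balance $6,728.61
Week 3: opening $6,728.61; interest $74.01 → $6,802.62; payment $1,449.03; balance $5,353.59

$1,449.03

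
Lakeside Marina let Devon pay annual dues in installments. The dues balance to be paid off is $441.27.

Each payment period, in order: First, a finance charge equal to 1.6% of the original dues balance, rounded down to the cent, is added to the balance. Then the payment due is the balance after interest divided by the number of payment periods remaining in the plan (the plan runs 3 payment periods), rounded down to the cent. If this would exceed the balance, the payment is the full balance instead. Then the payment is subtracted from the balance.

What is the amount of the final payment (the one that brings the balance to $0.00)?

Payment period 1: opening $441.27; interest $7.06 → $448.33; payment $149.44; balance $298.89
Payment period 2: opening $298.89; interest $7.06 → $305.95; payment $152.97; balance $152.98
Payment period 3: opening $152.98; interest $7.06 → $160.04; payment $160.04; balance $0.00

$160.04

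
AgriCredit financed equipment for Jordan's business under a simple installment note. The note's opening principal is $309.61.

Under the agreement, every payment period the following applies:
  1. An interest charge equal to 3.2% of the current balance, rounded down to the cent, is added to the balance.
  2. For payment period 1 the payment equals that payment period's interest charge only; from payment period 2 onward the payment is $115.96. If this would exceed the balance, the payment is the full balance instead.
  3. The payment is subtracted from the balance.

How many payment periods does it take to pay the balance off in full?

Payment period 1: opening $309.61; interest $9.90 → $319.51; payment $9.90; balance $309.61
Payment period 2: opening $309.61; interest $9.90 → $319.51; payment $115.96; balance $203.55
Payment period 3: opening $203.55; interest $6.51 → $210.06; payment $115.96; balance $94.10
Payment period 4: opening $94.10; interest $3.01 → $97.11; payment $97.11; balance $0.00
Balance reaches $0.00 in payment period 4.

4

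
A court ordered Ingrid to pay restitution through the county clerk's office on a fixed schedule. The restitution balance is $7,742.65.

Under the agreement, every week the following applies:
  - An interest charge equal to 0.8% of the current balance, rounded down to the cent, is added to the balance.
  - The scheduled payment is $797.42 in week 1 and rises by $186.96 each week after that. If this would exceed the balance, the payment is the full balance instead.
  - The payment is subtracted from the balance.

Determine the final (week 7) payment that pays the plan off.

$409.29

Week 1: opening $7,742.65; interest $61.94 → $7,804.59; payment $797.42; balance $7,007.17
Week 2: opening $7,007.17; interest $56.05 → $7,063.22; payment $984.38; balance $6,078.84
Week 3: opening $6,078.84; interest $48.63 → $6,127.47; payment $1,171.34; balance $4,956.13
Week 4: opening $4,956.13; interest $39.64 → $4,995.77; payment $1,358.30; balance $3,637.47
Week 5: opening $3,637.47; interest $29.09 → $3,666.56; payment $1,545.26; balance $2,121.30
Week 6: opening $2,121.30; interest $16.97 → $2,138.27; payment $1,732.22; balance $406.05
Week 7: opening $406.05; interest $3.24 → $409.29; payment $409.29; balance $0.00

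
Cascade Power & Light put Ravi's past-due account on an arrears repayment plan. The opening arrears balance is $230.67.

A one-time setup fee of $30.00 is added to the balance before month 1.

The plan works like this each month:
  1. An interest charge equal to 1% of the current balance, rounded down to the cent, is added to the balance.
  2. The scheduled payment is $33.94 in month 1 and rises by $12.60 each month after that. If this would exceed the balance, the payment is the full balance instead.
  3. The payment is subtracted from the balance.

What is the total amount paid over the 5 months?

Month 1: opening $260.67; interest $2.60 → $263.27; payment $33.94; balance $229.33
Month 2: opening $229.33; interest $2.29 → $231.62; payment $46.54; balance $185.08
Month 3: opening $185.08; interest $1.85 → $186.93; payment $59.14; balance $127.79
Month 4: opening $127.79; interest $1.27 → $129.06; payment $71.74; balance $57.32
Month 5: opening $57.32; interest $0.57 → $57.89; payment $57.89; balance $0.00
Total paid: $269.25

$269.25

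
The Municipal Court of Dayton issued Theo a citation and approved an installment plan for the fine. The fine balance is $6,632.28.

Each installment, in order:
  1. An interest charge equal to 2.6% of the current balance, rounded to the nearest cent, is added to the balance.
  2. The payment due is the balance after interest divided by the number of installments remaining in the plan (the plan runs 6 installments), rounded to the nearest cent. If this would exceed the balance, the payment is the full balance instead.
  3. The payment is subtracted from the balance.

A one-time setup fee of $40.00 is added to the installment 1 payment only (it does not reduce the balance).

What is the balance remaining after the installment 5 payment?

Installment 1: opening $6,632.28; interest $172.44 → $6,804.72; payment $1,134.12 (+ $40.00 fee); balance $5,670.60
Installment 2: opening $5,670.60; interest $147.44 → $5,818.04; payment $1,163.61; balance $4,654.43
Installment 3: opening $4,654.43; interest $121.02 → $4,775.45; payment $1,193.86; balance $3,581.59
Installment 4: opening $3,581.59; interest $93.12 → $3,674.71; payment $1,224.90; balance $2,449.81
Installment 5: opening $2,449.81; interest $63.70 → $2,513.51; payment $1,256.76; balance $1,256.75

$1,256.75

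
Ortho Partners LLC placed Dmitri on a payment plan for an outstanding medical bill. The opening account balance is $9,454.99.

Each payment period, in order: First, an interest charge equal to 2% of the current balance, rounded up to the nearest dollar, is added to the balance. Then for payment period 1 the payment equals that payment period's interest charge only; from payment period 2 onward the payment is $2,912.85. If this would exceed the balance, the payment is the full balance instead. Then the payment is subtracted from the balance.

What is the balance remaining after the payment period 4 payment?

$1,121.44

Payment period 1: $9,454.99 +$190.00 interest = $9,644.99; pay $190.00 → $9,454.99
Payment period 2: $9,454.99 +$190.00 interest = $9,644.99; pay $2,912.85 → $6,732.14
Payment period 3: $6,732.14 +$135.00 interest = $6,867.14; pay $2,912.85 → $3,954.29
Payment period 4: $3,954.29 +$80.00 interest = $4,034.29; pay $2,912.85 → $1,121.44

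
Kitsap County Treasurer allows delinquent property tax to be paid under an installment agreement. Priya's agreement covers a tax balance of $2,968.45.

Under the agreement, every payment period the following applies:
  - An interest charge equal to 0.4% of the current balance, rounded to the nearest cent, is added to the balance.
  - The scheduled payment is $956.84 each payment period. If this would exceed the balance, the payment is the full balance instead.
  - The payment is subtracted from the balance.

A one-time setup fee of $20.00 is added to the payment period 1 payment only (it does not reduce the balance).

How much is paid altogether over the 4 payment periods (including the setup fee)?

Payment period 1: $2,968.45 +$11.87 interest = $2,980.32; pay $956.84 (+ $20.00 fee) → $2,023.48
Payment period 2: $2,023.48 +$8.09 interest = $2,031.57; pay $956.84 → $1,074.73
Payment period 3: $1,074.73 +$4.30 interest = $1,079.03; pay $956.84 → $122.19
Payment period 4: $122.19 +$0.49 interest = $122.68; pay $122.68 → $0.00
Total paid: $3,013.20

$3,013.20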